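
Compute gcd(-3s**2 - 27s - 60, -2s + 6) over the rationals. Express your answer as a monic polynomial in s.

1

Apply the Euclidean algorithm:
  -3s**2 - 27s - 60 = ((3/2)s + 18)(-2s + 6) + (-168)
  -2s + 6 = ((1/84)s - 1/28)(-168) + (0)
The last nonzero remainder is the constant -168, so the polynomials are coprime and gcd = 1.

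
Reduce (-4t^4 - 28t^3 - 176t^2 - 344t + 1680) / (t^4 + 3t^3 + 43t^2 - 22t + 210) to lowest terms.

Apply the Euclidean algorithm:
  -4t^4 - 28t^3 - 176t^2 - 344t + 1680 = (-4)(t^4 + 3t^3 + 43t^2 - 22t + 210) + (-16t^3 - 4t^2 - 432t + 2520)
  t^4 + 3t^3 + 43t^2 - 22t + 210 = (-(1/16)t - 11/64)(-16t^3 - 4t^2 - 432t + 2520) + ((245/16)t^2 + (245/4)t + 5145/8)
  -16t^3 - 4t^2 - 432t + 2520 = (-(256/245)t + 192/49)((245/16)t^2 + (245/4)t + 5145/8) + (0)
Last nonzero remainder: (245/16)t^2 + (245/4)t + 5145/8. Dividing through by 245/16 gives the monic gcd t^2 + 4t + 42.
Cancel t^2 + 4t + 42 from numerator and denominator to get the reduced form.

(-4t^2 - 12t + 40)/(t^2 - t + 5)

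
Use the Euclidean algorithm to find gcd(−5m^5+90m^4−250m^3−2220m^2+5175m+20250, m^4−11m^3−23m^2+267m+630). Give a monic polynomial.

m^3−4m^2−51m−90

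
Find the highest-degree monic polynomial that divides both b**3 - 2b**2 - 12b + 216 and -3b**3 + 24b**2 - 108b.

Euclidean algorithm in ℚ[b]:
  b**3 - 2b**2 - 12b + 216 = (-1/3)(-3b**3 + 24b**2 - 108b) + (6b**2 - 48b + 216)
  -3b**3 + 24b**2 - 108b = (-(1/2)b)(6b**2 - 48b + 216) + (0)
Last nonzero remainder: 6b**2 - 48b + 216. Dividing through by 6 gives the monic gcd b**2 - 8b + 36.

b**2 - 8b + 36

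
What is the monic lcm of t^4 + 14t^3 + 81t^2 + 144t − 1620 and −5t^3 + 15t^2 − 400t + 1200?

By polynomial division,
  t^4 + 14t^3 + 81t^2 + 144t − 1620 = (−(1/5)t − 17/5)(−5t^3 + 15t^2 − 400t + 1200) + (52t^2 − 976t + 2460)
  −5t^3 + 15t^2 − 400t + 1200 = (−(5/52)t − 1025/676)(52t^2 − 976t + 2460) + (−(277725/169)t + 833175/169)
  52t^2 − 976t + 2460 = (−(8788/277725)t + 27716/55545)(−(277725/169)t + 833175/169) + (0)
Last nonzero remainder: −(277725/169)t + 833175/169. Dividing through by −277725/169 gives the monic gcd t − 3.
Then lcm(f, g) = f·g / gcd(f, g); expanding and making the result monic gives the answer.

t^6 + 14t^5 + 161t^4 + 1264t^3 + 4860t^2 + 11520t − 129600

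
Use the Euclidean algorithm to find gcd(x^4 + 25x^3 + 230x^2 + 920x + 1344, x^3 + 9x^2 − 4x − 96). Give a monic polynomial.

x^2 + 12x + 32

By polynomial division,
  x^4 + 25x^3 + 230x^2 + 920x + 1344 = (x + 16)(x^3 + 9x^2 − 4x − 96) + (90x^2 + 1080x + 2880)
  x^3 + 9x^2 − 4x − 96 = ((1/90)x − 1/30)(90x^2 + 1080x + 2880) + (0)
Last nonzero remainder: 90x^2 + 1080x + 2880. Dividing through by 90 gives the monic gcd x^2 + 12x + 32.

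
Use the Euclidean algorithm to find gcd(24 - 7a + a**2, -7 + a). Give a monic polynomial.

1

Apply the Euclidean algorithm:
  a**2 - 7a + 24 = (a)(a - 7) + (24)
  a - 7 = ((1/24)a - 7/24)(24) + (0)
The last nonzero remainder is the constant 24, so the polynomials are coprime and gcd = 1.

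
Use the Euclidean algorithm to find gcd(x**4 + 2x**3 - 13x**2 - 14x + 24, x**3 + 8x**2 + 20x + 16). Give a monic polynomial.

Euclidean algorithm in ℚ[x]:
  x**4 + 2x**3 - 13x**2 - 14x + 24 = (x - 6)(x**3 + 8x**2 + 20x + 16) + (15x**2 + 90x + 120)
  x**3 + 8x**2 + 20x + 16 = ((1/15)x + 2/15)(15x**2 + 90x + 120) + (0)
Last nonzero remainder: 15x**2 + 90x + 120. Dividing through by 15 gives the monic gcd x**2 + 6x + 8.

x**2 + 6x + 8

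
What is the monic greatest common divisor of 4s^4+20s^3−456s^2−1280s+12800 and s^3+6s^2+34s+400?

s+8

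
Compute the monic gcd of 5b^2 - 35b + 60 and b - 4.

b - 4

Repeated division with remainder:
  5b^2 - 35b + 60 = (5b - 15)(b - 4) + (0)
The last nonzero remainder b - 4 is already monic.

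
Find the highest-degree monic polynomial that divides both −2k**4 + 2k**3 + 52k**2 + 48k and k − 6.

Repeated division with remainder:
  −2k**4 + 2k**3 + 52k**2 + 48k = (−2k**3 − 10k**2 − 8k)(k − 6) + (0)
The last nonzero remainder k − 6 is already monic.

k − 6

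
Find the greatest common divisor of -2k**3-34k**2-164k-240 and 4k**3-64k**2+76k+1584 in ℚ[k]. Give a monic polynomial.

Apply the Euclidean algorithm:
  -2k**3-34k**2-164k-240 = (-1/2)(4k**3-64k**2+76k+1584) + (-66k**2-126k+552)
  4k**3-64k**2+76k+1584 = (-(2/33)k+394/363)(-66k**2-126k+552) + ((29792/121)k+119168/121)
  -66k**2-126k+552 = (-(3993/14896)k+8349/14896)((29792/121)k+119168/121) + (0)
Last nonzero remainder: (29792/121)k+119168/121. Dividing through by 29792/121 gives the monic gcd k+4.

k+4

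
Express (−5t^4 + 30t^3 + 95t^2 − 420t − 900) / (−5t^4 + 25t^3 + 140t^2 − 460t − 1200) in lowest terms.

(t + 3)/(t + 4)

By polynomial division,
  −5t^4 + 30t^3 + 95t^2 − 420t − 900 = (−5t^4 + 25t^3 + 140t^2 − 460t − 1200) + (5t^3 − 45t^2 + 40t + 300)
  −5t^4 + 25t^3 + 140t^2 − 460t − 1200 = (−t − 4)(5t^3 − 45t^2 + 40t + 300) + (0)
Last nonzero remainder: 5t^3 − 45t^2 + 40t + 300. Dividing through by 5 gives the monic gcd t^3 − 9t^2 + 8t + 60.
Cancel t^3 − 9t^2 + 8t + 60 from numerator and denominator to get the reduced form.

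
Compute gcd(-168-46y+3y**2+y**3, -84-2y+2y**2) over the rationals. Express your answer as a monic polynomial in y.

-42-y+y**2

Repeated division with remainder:
  y**3+3y**2-46y-168 = ((1/2)y+2)(2y**2-2y-84) + (0)
Last nonzero remainder: 2y**2-2y-84. Dividing through by 2 gives the monic gcd y**2-y-42.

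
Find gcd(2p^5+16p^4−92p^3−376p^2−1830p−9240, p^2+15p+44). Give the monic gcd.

Repeated division with remainder:
  2p^5+16p^4−92p^3−376p^2−1830p−9240 = (2p^3−14p^2+30p−210)(p^2+15p+44) + (0)
The last nonzero remainder p^2+15p+44 is already monic.

p^2+15p+44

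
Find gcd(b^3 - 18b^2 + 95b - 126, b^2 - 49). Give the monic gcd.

b - 7

Repeated division with remainder:
  b^3 - 18b^2 + 95b - 126 = (b - 18)(b^2 - 49) + (144b - 1008)
  b^2 - 49 = ((1/144)b + 7/144)(144b - 1008) + (0)
Last nonzero remainder: 144b - 1008. Dividing through by 144 gives the monic gcd b - 7.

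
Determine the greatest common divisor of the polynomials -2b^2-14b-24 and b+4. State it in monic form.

b+4

Euclidean algorithm in ℚ[b]:
  -2b^2-14b-24 = (-2b-6)(b+4) + (0)
The last nonzero remainder b+4 is already monic.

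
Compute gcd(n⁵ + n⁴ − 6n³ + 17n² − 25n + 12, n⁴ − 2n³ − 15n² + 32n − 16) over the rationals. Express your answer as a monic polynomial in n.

By polynomial division,
  n⁵ + n⁴ − 6n³ + 17n² − 25n + 12 = (n + 3)(n⁴ − 2n³ − 15n² + 32n − 16) + (15n³ + 30n² − 105n + 60)
  n⁴ − 2n³ − 15n² + 32n − 16 = ((1/15)n − 4/15)(15n³ + 30n² − 105n + 60) + (0)
Last nonzero remainder: 15n³ + 30n² − 105n + 60. Dividing through by 15 gives the monic gcd n³ + 2n² − 7n + 4.

n³ + 2n² − 7n + 4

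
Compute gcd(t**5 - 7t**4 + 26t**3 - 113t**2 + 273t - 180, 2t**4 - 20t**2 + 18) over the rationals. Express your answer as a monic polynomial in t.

t**2 - 4t + 3

Euclidean algorithm in ℚ[t]:
  t**5 - 7t**4 + 26t**3 - 113t**2 + 273t - 180 = ((1/2)t - 7/2)(2t**4 - 20t**2 + 18) + (36t**3 - 183t**2 + 264t - 117)
  2t**4 - 20t**2 + 18 = ((1/18)t + 61/216)(36t**3 - 183t**2 + 264t - 117) + ((1225/72)t**2 - (1225/18)t + 1225/24)
  36t**3 - 183t**2 + 264t - 117 = ((2592/1225)t - 2808/1225)((1225/72)t**2 - (1225/18)t + 1225/24) + (0)
Last nonzero remainder: (1225/72)t**2 - (1225/18)t + 1225/24. Dividing through by 1225/72 gives the monic gcd t**2 - 4t + 3.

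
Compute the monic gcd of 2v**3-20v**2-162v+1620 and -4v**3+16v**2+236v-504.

v-9

Repeated division with remainder:
  2v**3-20v**2-162v+1620 = (-1/2)(-4v**3+16v**2+236v-504) + (-12v**2-44v+1368)
  -4v**3+16v**2+236v-504 = ((1/3)v-23/9)(-12v**2-44v+1368) + (-(2992/9)v+2992)
  -12v**2-44v+1368 = ((27/748)v+171/374)(-(2992/9)v+2992) + (0)
Last nonzero remainder: -(2992/9)v+2992. Dividing through by -2992/9 gives the monic gcd v-9.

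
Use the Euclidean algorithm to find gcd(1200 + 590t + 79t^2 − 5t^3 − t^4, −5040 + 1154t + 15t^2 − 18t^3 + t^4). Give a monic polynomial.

−80 − 2t + t^2

Euclidean algorithm in ℚ[t]:
  −t^4 − 5t^3 + 79t^2 + 590t + 1200 = (−1)(t^4 − 18t^3 + 15t^2 + 1154t − 5040) + (−23t^3 + 94t^2 + 1744t − 3840)
  t^4 − 18t^3 + 15t^2 + 1154t − 5040 = (−(1/23)t + 320/529)(−23t^3 + 94t^2 + 1744t − 3840) + ((17967/529)t^2 − (35934/529)t − 1437360/529)
  −23t^3 + 94t^2 + 1744t − 3840 = (−(12167/17967)t + 8464/5989)((17967/529)t^2 − (35934/529)t − 1437360/529) + (0)
Last nonzero remainder: (17967/529)t^2 − (35934/529)t − 1437360/529. Dividing through by 17967/529 gives the monic gcd t^2 − 2t − 80.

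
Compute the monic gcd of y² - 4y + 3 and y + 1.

Repeated division with remainder:
  y² - 4y + 3 = (y - 5)(y + 1) + (8)
  y + 1 = ((1/8)y + 1/8)(8) + (0)
The last nonzero remainder is the constant 8, so the polynomials are coprime and gcd = 1.

1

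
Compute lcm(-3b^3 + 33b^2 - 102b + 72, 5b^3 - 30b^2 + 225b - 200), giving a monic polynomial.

b^5 - 16b^4 + 129b^3 - 634b^2 + 1480b - 960

By polynomial division,
  -3b^3 + 33b^2 - 102b + 72 = (-3/5)(5b^3 - 30b^2 + 225b - 200) + (15b^2 + 33b - 48)
  5b^3 - 30b^2 + 225b - 200 = ((1/3)b - 41/15)(15b^2 + 33b - 48) + ((1656/5)b - 1656/5)
  15b^2 + 33b - 48 = ((25/552)b + 10/69)((1656/5)b - 1656/5) + (0)
Last nonzero remainder: (1656/5)b - 1656/5. Dividing through by 1656/5 gives the monic gcd b - 1.
Then lcm(f, g) = f·g / gcd(f, g); expanding and making the result monic gives the answer.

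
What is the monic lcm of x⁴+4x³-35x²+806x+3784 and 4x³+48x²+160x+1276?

x⁶+5x⁵-2x⁴+887x³+3575x²+27158x+109736

Apply the Euclidean algorithm:
  x⁴+4x³-35x²+806x+3784 = ((1/4)x-2)(4x³+48x²+160x+1276) + (21x²+807x+6336)
  4x³+48x²+160x+1276 = ((4/21)x-740/147)(21x²+807x+6336) + ((147764/49)x+1625404/49)
  21x²+807x+6336 = ((1029/147764)x+7056/36941)((147764/49)x+1625404/49) + (0)
Last nonzero remainder: (147764/49)x+1625404/49. Dividing through by 147764/49 gives the monic gcd x+11.
Then lcm(f, g) = f·g / gcd(f, g); expanding and making the result monic gives the answer.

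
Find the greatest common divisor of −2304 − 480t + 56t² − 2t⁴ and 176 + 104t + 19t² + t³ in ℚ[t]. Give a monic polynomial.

Repeated division with remainder:
  −2t⁴ + 56t² − 480t − 2304 = (−2t + 38)(t³ + 19t² + 104t + 176) + (−458t² − 4080t − 8992)
  t³ + 19t² + 104t + 176 = (−(1/458)t − 2311/104882)(−458t² − 4080t − 8992) + (−(290160/52441)t − 1160640/52441)
  −458t² − 4080t − 8992 = ((12008989/145080)t + 14735921/36270)(−(290160/52441)t − 1160640/52441) + (0)
Last nonzero remainder: −(290160/52441)t − 1160640/52441. Dividing through by −290160/52441 gives the monic gcd t + 4.

4 + t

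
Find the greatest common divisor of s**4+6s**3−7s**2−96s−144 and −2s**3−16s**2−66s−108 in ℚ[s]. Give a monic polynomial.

Apply the Euclidean algorithm:
  s**4+6s**3−7s**2−96s−144 = (−(1/2)s+1)(−2s**3−16s**2−66s−108) + (−24s**2−84s−36)
  −2s**3−16s**2−66s−108 = ((1/12)s+3/8)(−24s**2−84s−36) + (−(63/2)s−189/2)
  −24s**2−84s−36 = ((16/21)s+8/21)(−(63/2)s−189/2) + (0)
Last nonzero remainder: −(63/2)s−189/2. Dividing through by −63/2 gives the monic gcd s+3.

s+3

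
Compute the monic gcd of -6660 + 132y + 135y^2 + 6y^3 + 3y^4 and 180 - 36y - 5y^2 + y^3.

Apply the Euclidean algorithm:
  3y^4 + 6y^3 + 135y^2 + 132y - 6660 = (3y + 21)(y^3 - 5y^2 - 36y + 180) + (348y^2 + 348y - 10440)
  y^3 - 5y^2 - 36y + 180 = ((1/348)y - 1/58)(348y^2 + 348y - 10440) + (0)
Last nonzero remainder: 348y^2 + 348y - 10440. Dividing through by 348 gives the monic gcd y^2 + y - 30.

-30 + y + y^2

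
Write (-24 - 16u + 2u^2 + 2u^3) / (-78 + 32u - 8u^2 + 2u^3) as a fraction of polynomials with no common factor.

By polynomial division,
  2u^3 + 2u^2 - 16u - 24 = (2u^3 - 8u^2 + 32u - 78) + (10u^2 - 48u + 54)
  2u^3 - 8u^2 + 32u - 78 = ((1/5)u + 4/25)(10u^2 - 48u + 54) + ((722/25)u - 2166/25)
  10u^2 - 48u + 54 = ((125/361)u - 225/361)((722/25)u - 2166/25) + (0)
Last nonzero remainder: (722/25)u - 2166/25. Dividing through by 722/25 gives the monic gcd u - 3.
Cancel u - 3 from numerator and denominator to get the reduced form.

(4 + 4u + u^2)/(13 - u + u^2)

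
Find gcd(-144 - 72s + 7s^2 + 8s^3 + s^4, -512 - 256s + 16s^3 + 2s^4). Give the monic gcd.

16 + 8s + s^2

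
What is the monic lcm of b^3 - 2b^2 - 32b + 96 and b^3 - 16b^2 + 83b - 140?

Euclidean algorithm in ℚ[b]:
  b^3 - 2b^2 - 32b + 96 = (b^3 - 16b^2 + 83b - 140) + (14b^2 - 115b + 236)
  b^3 - 16b^2 + 83b - 140 = ((1/14)b - 109/196)(14b^2 - 115b + 236) + ((429/196)b - 429/49)
  14b^2 - 115b + 236 = ((2744/429)b - 11564/429)((429/196)b - 429/49) + (0)
Last nonzero remainder: (429/196)b - 429/49. Dividing through by 429/196 gives the monic gcd b - 4.
Then lcm(f, g) = f·g / gcd(f, g); expanding and making the result monic gives the answer.

b^5 - 14b^4 + 27b^3 + 410b^2 - 2272b + 3360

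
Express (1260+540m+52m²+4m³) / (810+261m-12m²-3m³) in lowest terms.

(-420-40m-4m²)/(-270+3m+3m²)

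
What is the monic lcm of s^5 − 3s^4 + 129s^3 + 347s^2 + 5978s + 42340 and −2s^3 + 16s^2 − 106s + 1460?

s^6 − 13s^5 + 159s^4 − 943s^3 + 2508s^2 − 17440s − 423400

Euclidean algorithm in ℚ[s]:
  s^5 − 3s^4 + 129s^3 + 347s^2 + 5978s + 42340 = (−(1/2)s^2 − (5/2)s − 58)(−2s^3 + 16s^2 − 106s + 1460) + (1740s^2 + 3480s + 127020)
  −2s^3 + 16s^2 − 106s + 1460 = (−(1/870)s + 1/87)(1740s^2 + 3480s + 127020) + (0)
Last nonzero remainder: 1740s^2 + 3480s + 127020. Dividing through by 1740 gives the monic gcd s^2 + 2s + 73.
Then lcm(f, g) = f·g / gcd(f, g); expanding and making the result monic gives the answer.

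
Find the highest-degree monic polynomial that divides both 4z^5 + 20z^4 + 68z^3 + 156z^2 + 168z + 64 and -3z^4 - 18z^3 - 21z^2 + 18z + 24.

Repeated division with remainder:
  4z^5 + 20z^4 + 68z^3 + 156z^2 + 168z + 64 = (-(4/3)z + 4/3)(-3z^4 - 18z^3 - 21z^2 + 18z + 24) + (64z^3 + 208z^2 + 176z + 32)
  -3z^4 - 18z^3 - 21z^2 + 18z + 24 = (-(3/64)z - 33/256)(64z^3 + 208z^2 + 176z + 32) + ((225/16)z^2 + (675/16)z + 225/8)
  64z^3 + 208z^2 + 176z + 32 = ((1024/225)z + 256/225)((225/16)z^2 + (675/16)z + 225/8) + (0)
Last nonzero remainder: (225/16)z^2 + (675/16)z + 225/8. Dividing through by 225/16 gives the monic gcd z^2 + 3z + 2.

z^2 + 3z + 2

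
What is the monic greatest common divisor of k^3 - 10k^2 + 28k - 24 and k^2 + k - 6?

k - 2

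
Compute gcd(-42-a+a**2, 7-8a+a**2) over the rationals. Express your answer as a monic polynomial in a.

-7+a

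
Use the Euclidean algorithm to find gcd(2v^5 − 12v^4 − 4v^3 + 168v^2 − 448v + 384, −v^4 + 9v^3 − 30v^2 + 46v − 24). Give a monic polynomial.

v^3 − 8v^2 + 22v − 24

Euclidean algorithm in ℚ[v]:
  2v^5 − 12v^4 − 4v^3 + 168v^2 − 448v + 384 = (−2v − 6)(−v^4 + 9v^3 − 30v^2 + 46v − 24) + (−10v^3 + 80v^2 − 220v + 240)
  −v^4 + 9v^3 − 30v^2 + 46v − 24 = ((1/10)v − 1/10)(−10v^3 + 80v^2 − 220v + 240) + (0)
Last nonzero remainder: −10v^3 + 80v^2 − 220v + 240. Dividing through by −10 gives the monic gcd v^3 − 8v^2 + 22v − 24.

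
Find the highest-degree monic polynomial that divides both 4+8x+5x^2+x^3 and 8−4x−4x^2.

By polynomial division,
  x^3+5x^2+8x+4 = (−(1/4)x−1)(−4x^2−4x+8) + (6x+12)
  −4x^2−4x+8 = (−(2/3)x+2/3)(6x+12) + (0)
Last nonzero remainder: 6x+12. Dividing through by 6 gives the monic gcd x+2.

2+x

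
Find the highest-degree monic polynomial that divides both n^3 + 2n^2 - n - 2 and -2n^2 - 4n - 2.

By polynomial division,
  n^3 + 2n^2 - n - 2 = (-(1/2)n)(-2n^2 - 4n - 2) + (-2n - 2)
  -2n^2 - 4n - 2 = (n + 1)(-2n - 2) + (0)
Last nonzero remainder: -2n - 2. Dividing through by -2 gives the monic gcd n + 1.

n + 1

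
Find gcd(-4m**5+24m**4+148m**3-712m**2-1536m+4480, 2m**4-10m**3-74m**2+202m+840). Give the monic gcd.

m**3-8m**2-13m+140

Repeated division with remainder:
  -4m**5+24m**4+148m**3-712m**2-1536m+4480 = (-2m+2)(2m**4-10m**3-74m**2+202m+840) + (20m**3-160m**2-260m+2800)
  2m**4-10m**3-74m**2+202m+840 = ((1/10)m+3/10)(20m**3-160m**2-260m+2800) + (0)
Last nonzero remainder: 20m**3-160m**2-260m+2800. Dividing through by 20 gives the monic gcd m**3-8m**2-13m+140.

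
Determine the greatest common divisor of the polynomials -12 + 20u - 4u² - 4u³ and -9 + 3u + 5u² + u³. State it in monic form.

-3 + 2u + u²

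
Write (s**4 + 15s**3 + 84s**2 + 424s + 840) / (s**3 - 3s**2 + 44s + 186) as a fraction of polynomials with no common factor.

By polynomial division,
  s**4 + 15s**3 + 84s**2 + 424s + 840 = (s + 18)(s**3 - 3s**2 + 44s + 186) + (94s**2 - 554s - 2508)
  s**3 - 3s**2 + 44s + 186 = ((1/94)s + 68/2209)(94s**2 - 554s - 2508) + ((193806/2209)s + 581418/2209)
  94s**2 - 554s - 2508 = ((103823/96903)s - 923362/96903)((193806/2209)s + 581418/2209) + (0)
Last nonzero remainder: (193806/2209)s + 581418/2209. Dividing through by 193806/2209 gives the monic gcd s + 3.
Cancel s + 3 from numerator and denominator to get the reduced form.

(s**3 + 12s**2 + 48s + 280)/(s**2 - 6s + 62)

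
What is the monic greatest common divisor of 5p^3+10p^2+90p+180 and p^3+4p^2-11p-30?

Apply the Euclidean algorithm:
  5p^3+10p^2+90p+180 = (5)(p^3+4p^2-11p-30) + (-10p^2+145p+330)
  p^3+4p^2-11p-30 = (-(1/10)p-37/20)(-10p^2+145p+330) + ((1161/4)p+1161/2)
  -10p^2+145p+330 = (-(40/1161)p+220/387)((1161/4)p+1161/2) + (0)
Last nonzero remainder: (1161/4)p+1161/2. Dividing through by 1161/4 gives the monic gcd p+2.

p+2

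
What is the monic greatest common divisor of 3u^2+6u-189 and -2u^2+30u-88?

1

Euclidean algorithm in ℚ[u]:
  3u^2+6u-189 = (-3/2)(-2u^2+30u-88) + (51u-321)
  -2u^2+30u-88 = (-(2/51)u+296/867)(51u-321) + (6240/289)
  51u-321 = ((4913/2080)u-30923/2080)(6240/289) + (0)
The last nonzero remainder is the constant 6240/289, so the polynomials are coprime and gcd = 1.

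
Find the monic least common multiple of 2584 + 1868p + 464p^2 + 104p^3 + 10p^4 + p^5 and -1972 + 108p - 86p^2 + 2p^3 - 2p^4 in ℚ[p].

Repeated division with remainder:
  p^5 + 10p^4 + 104p^3 + 464p^2 + 1868p + 2584 = (-(1/2)p - 11/2)(-2p^4 + 2p^3 - 86p^2 + 108p - 1972) + (72p^3 + 45p^2 + 1476p - 8262)
  -2p^4 + 2p^3 - 86p^2 + 108p - 1972 = (-(1/36)p + 13/288)(72p^3 + 45p^2 + 1476p - 8262) + (-(1505/32)p^2 - (1505/8)p - 25585/16)
  72p^3 + 45p^2 + 1476p - 8262 = (-(2304/1505)p + 7776/1505)(-(1505/32)p^2 - (1505/8)p - 25585/16) + (0)
Last nonzero remainder: -(1505/32)p^2 - (1505/8)p - 25585/16. Dividing through by -1505/32 gives the monic gcd p^2 + 4p + 34.
Then lcm(f, g) = f·g / gcd(f, g); expanding and making the result monic gives the answer.

74936 + 41252p + 6700p^2 + 2564p^3 + 234p^4 + 83p^5 + 5p^6 + p^7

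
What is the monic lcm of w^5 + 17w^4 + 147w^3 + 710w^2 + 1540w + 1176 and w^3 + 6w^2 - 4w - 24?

w^6 + 15w^5 + 113w^4 + 416w^3 + 120w^2 - 1904w - 2352

Apply the Euclidean algorithm:
  w^5 + 17w^4 + 147w^3 + 710w^2 + 1540w + 1176 = (w^2 + 11w + 85)(w^3 + 6w^2 - 4w - 24) + (268w^2 + 2144w + 3216)
  w^3 + 6w^2 - 4w - 24 = ((1/268)w - 1/134)(268w^2 + 2144w + 3216) + (0)
Last nonzero remainder: 268w^2 + 2144w + 3216. Dividing through by 268 gives the monic gcd w^2 + 8w + 12.
Then lcm(f, g) = f·g / gcd(f, g); expanding and making the result monic gives the answer.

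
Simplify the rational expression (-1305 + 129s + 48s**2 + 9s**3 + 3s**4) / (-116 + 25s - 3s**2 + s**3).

(-45 + 6s + 3s**2)/(-4 + s)

Repeated division with remainder:
  3s**4 + 9s**3 + 48s**2 + 129s - 1305 = (3s + 18)(s**3 - 3s**2 + 25s - 116) + (27s**2 + 27s + 783)
  s**3 - 3s**2 + 25s - 116 = ((1/27)s - 4/27)(27s**2 + 27s + 783) + (0)
Last nonzero remainder: 27s**2 + 27s + 783. Dividing through by 27 gives the monic gcd s**2 + s + 29.
Cancel s**2 + s + 29 from numerator and denominator to get the reduced form.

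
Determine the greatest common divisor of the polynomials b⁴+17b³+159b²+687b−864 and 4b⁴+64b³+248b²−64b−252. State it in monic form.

b²+8b−9

Euclidean algorithm in ℚ[b]:
  b⁴+17b³+159b²+687b−864 = (1/4)(4b⁴+64b³+248b²−64b−252) + (b³+97b²+703b−801)
  4b⁴+64b³+248b²−64b−252 = (4b−324)(b³+97b²+703b−801) + (28864b²+230912b−259776)
  b³+97b²+703b−801 = ((1/28864)b+89/28864)(28864b²+230912b−259776) + (0)
Last nonzero remainder: 28864b²+230912b−259776. Dividing through by 28864 gives the monic gcd b²+8b−9.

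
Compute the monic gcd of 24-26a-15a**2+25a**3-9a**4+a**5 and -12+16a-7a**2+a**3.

6-5a+a**2

Euclidean algorithm in ℚ[a]:
  a**5-9a**4+25a**3-15a**2-26a+24 = (a**2-2a-5)(a**3-7a**2+16a-12) + (-6a**2+30a-36)
  a**3-7a**2+16a-12 = (-(1/6)a+1/3)(-6a**2+30a-36) + (0)
Last nonzero remainder: -6a**2+30a-36. Dividing through by -6 gives the monic gcd a**2-5a+6.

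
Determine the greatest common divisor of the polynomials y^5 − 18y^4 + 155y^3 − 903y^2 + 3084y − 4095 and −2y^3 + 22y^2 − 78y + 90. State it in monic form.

y^2 − 8y + 15

By polynomial division,
  y^5 − 18y^4 + 155y^3 − 903y^2 + 3084y − 4095 = (−(1/2)y^2 + (7/2)y − 39/2)(−2y^3 + 22y^2 − 78y + 90) + (−156y^2 + 1248y − 2340)
  −2y^3 + 22y^2 − 78y + 90 = ((1/78)y − 1/26)(−156y^2 + 1248y − 2340) + (0)
Last nonzero remainder: −156y^2 + 1248y − 2340. Dividing through by −156 gives the monic gcd y^2 − 8y + 15.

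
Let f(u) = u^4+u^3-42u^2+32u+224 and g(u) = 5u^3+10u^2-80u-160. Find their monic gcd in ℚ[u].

Euclidean algorithm in ℚ[u]:
  u^4+u^3-42u^2+32u+224 = ((1/5)u-1/5)(5u^3+10u^2-80u-160) + (-24u^2+48u+192)
  5u^3+10u^2-80u-160 = (-(5/24)u-5/6)(-24u^2+48u+192) + (0)
Last nonzero remainder: -24u^2+48u+192. Dividing through by -24 gives the monic gcd u^2-2u-8.

u^2-2u-8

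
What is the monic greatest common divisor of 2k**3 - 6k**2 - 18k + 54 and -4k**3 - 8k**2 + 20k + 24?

k + 3

By polynomial division,
  2k**3 - 6k**2 - 18k + 54 = (-1/2)(-4k**3 - 8k**2 + 20k + 24) + (-10k**2 - 8k + 66)
  -4k**3 - 8k**2 + 20k + 24 = ((2/5)k + 12/25)(-10k**2 - 8k + 66) + (-(64/25)k - 192/25)
  -10k**2 - 8k + 66 = ((125/32)k - 275/32)(-(64/25)k - 192/25) + (0)
Last nonzero remainder: -(64/25)k - 192/25. Dividing through by -64/25 gives the monic gcd k + 3.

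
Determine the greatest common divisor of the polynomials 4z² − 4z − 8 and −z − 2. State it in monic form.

Apply the Euclidean algorithm:
  4z² − 4z − 8 = (−4z + 12)(−z − 2) + (16)
  −z − 2 = (−(1/16)z − 1/8)(16) + (0)
The last nonzero remainder is the constant 16, so the polynomials are coprime and gcd = 1.

1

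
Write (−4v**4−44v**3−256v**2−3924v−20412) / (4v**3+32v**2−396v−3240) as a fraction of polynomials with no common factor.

Apply the Euclidean algorithm:
  −4v**4−44v**3−256v**2−3924v−20412 = (−v−3)(4v**3+32v**2−396v−3240) + (−556v**2−8352v−30132)
  4v**3+32v**2−396v−3240 = (−(1/139)v+976/19321)(−556v**2−8352v−30132) + (−(3687912/19321)v−33191208/19321)
  −556v**2−8352v−30132 = ((2685619/921978)v+1796853/102442)(−(3687912/19321)v−33191208/19321) + (0)
Last nonzero remainder: −(3687912/19321)v−33191208/19321. Dividing through by −3687912/19321 gives the monic gcd v+9.
Cancel v+9 from numerator and denominator to get the reduced form.

(−v**3−2v**2−46v−567)/(v**2−v−90)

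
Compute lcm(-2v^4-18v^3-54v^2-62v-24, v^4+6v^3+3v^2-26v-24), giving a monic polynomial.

By polynomial division,
  -2v^4-18v^3-54v^2-62v-24 = (-2)(v^4+6v^3+3v^2-26v-24) + (-6v^3-48v^2-114v-72)
  v^4+6v^3+3v^2-26v-24 = (-(1/6)v+1/3)(-6v^3-48v^2-114v-72) + (0)
Last nonzero remainder: -6v^3-48v^2-114v-72. Dividing through by -6 gives the monic gcd v^3+8v^2+19v+12.
Then lcm(f, g) = f·g / gcd(f, g); expanding and making the result monic gives the answer.

v^5+7v^4+9v^3-23v^2-50v-24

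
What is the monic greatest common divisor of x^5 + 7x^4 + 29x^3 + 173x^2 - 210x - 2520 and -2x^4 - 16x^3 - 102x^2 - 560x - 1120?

x^3 + 4x^2 + 35x + 140

Repeated division with remainder:
  x^5 + 7x^4 + 29x^3 + 173x^2 - 210x - 2520 = (-(1/2)x + 1/2)(-2x^4 - 16x^3 - 102x^2 - 560x - 1120) + (-14x^3 - 56x^2 - 490x - 1960)
  -2x^4 - 16x^3 - 102x^2 - 560x - 1120 = ((1/7)x + 4/7)(-14x^3 - 56x^2 - 490x - 1960) + (0)
Last nonzero remainder: -14x^3 - 56x^2 - 490x - 1960. Dividing through by -14 gives the monic gcd x^3 + 4x^2 + 35x + 140.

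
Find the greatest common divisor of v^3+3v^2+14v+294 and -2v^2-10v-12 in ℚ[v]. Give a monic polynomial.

1

Apply the Euclidean algorithm:
  v^3+3v^2+14v+294 = (-(1/2)v+1)(-2v^2-10v-12) + (18v+306)
  -2v^2-10v-12 = (-(1/9)v+4/3)(18v+306) + (-420)
  18v+306 = (-(3/70)v-51/70)(-420) + (0)
The last nonzero remainder is the constant -420, so the polynomials are coprime and gcd = 1.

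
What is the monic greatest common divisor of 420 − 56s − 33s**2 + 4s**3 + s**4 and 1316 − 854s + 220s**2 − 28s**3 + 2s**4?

14 − 7s + s**2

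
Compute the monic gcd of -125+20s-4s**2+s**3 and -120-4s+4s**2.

Repeated division with remainder:
  s**3-4s**2+20s-125 = ((1/4)s-3/4)(4s**2-4s-120) + (47s-215)
  4s**2-4s-120 = ((4/47)s+672/2209)(47s-215) + (-120600/2209)
  47s-215 = (-(103823/120600)s+94987/24120)(-120600/2209) + (0)
The last nonzero remainder is the constant -120600/2209, so the polynomials are coprime and gcd = 1.

1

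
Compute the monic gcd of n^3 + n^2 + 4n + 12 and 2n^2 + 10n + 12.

n + 2

Euclidean algorithm in ℚ[n]:
  n^3 + n^2 + 4n + 12 = ((1/2)n − 2)(2n^2 + 10n + 12) + (18n + 36)
  2n^2 + 10n + 12 = ((1/9)n + 1/3)(18n + 36) + (0)
Last nonzero remainder: 18n + 36. Dividing through by 18 gives the monic gcd n + 2.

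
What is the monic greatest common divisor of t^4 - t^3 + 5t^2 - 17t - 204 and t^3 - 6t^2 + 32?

t - 4

Apply the Euclidean algorithm:
  t^4 - t^3 + 5t^2 - 17t - 204 = (t + 5)(t^3 - 6t^2 + 32) + (35t^2 - 49t - 364)
  t^3 - 6t^2 + 32 = ((1/35)t - 23/175)(35t^2 - 49t - 364) + ((99/25)t - 396/25)
  35t^2 - 49t - 364 = ((875/99)t + 2275/99)((99/25)t - 396/25) + (0)
Last nonzero remainder: (99/25)t - 396/25. Dividing through by 99/25 gives the monic gcd t - 4.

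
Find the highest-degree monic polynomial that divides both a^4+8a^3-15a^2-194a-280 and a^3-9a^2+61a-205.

By polynomial division,
  a^4+8a^3-15a^2-194a-280 = (a+17)(a^3-9a^2+61a-205) + (77a^2-1026a+3205)
  a^3-9a^2+61a-205 = ((1/77)a+333/5929)(77a^2-1026a+3205) + ((456542/5929)a-2282710/5929)
  77a^2-1026a+3205 = ((456533/456542)a-3800489/456542)((456542/5929)a-2282710/5929) + (0)
Last nonzero remainder: (456542/5929)a-2282710/5929. Dividing through by 456542/5929 gives the monic gcd a-5.

a-5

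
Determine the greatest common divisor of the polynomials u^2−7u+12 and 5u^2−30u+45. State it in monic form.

Apply the Euclidean algorithm:
  u^2−7u+12 = (1/5)(5u^2−30u+45) + (−u+3)
  5u^2−30u+45 = (−5u+15)(−u+3) + (0)
Last nonzero remainder: −u+3. Dividing through by −1 gives the monic gcd u−3.

u−3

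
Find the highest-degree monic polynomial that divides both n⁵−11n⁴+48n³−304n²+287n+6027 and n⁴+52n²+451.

Repeated division with remainder:
  n⁵−11n⁴+48n³−304n²+287n+6027 = (n−11)(n⁴+52n²+451) + (−4n³+268n²−164n+10988)
  n⁴+52n²+451 = (−(1/4)n−67/4)(−4n³+268n²−164n+10988) + (4500n²+184500)
  −4n³+268n²−164n+10988 = (−(1/1125)n+67/1125)(4500n²+184500) + (0)
Last nonzero remainder: 4500n²+184500. Dividing through by 4500 gives the monic gcd n²+41.

n²+41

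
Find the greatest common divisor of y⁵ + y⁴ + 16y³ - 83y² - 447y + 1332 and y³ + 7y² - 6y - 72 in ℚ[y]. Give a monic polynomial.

y² + y - 12

Euclidean algorithm in ℚ[y]:
  y⁵ + y⁴ + 16y³ - 83y² - 447y + 1332 = (y² - 6y + 64)(y³ + 7y² - 6y - 72) + (-495y² - 495y + 5940)
  y³ + 7y² - 6y - 72 = (-(1/495)y - 2/165)(-495y² - 495y + 5940) + (0)
Last nonzero remainder: -495y² - 495y + 5940. Dividing through by -495 gives the monic gcd y² + y - 12.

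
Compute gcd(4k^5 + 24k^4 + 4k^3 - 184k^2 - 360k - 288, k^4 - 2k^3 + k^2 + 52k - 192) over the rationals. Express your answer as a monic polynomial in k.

k^2 + k - 12

Euclidean algorithm in ℚ[k]:
  4k^5 + 24k^4 + 4k^3 - 184k^2 - 360k - 288 = (4k + 32)(k^4 - 2k^3 + k^2 + 52k - 192) + (64k^3 - 424k^2 - 1256k + 5856)
  k^4 - 2k^3 + k^2 + 52k - 192 = ((1/64)k + 37/512)(64k^3 - 424k^2 - 1256k + 5856) + ((3281/64)k^2 + (3281/64)k - 9843/16)
  64k^3 - 424k^2 - 1256k + 5856 = ((4096/3281)k - 31232/3281)((3281/64)k^2 + (3281/64)k - 9843/16) + (0)
Last nonzero remainder: (3281/64)k^2 + (3281/64)k - 9843/16. Dividing through by 3281/64 gives the monic gcd k^2 + k - 12.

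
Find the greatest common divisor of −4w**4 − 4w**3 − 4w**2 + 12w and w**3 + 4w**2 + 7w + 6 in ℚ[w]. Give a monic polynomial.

w**2 + 2w + 3

Apply the Euclidean algorithm:
  −4w**4 − 4w**3 − 4w**2 + 12w = (−4w + 12)(w**3 + 4w**2 + 7w + 6) + (−24w**2 − 48w − 72)
  w**3 + 4w**2 + 7w + 6 = (−(1/24)w − 1/12)(−24w**2 − 48w − 72) + (0)
Last nonzero remainder: −24w**2 − 48w − 72. Dividing through by −24 gives the monic gcd w**2 + 2w + 3.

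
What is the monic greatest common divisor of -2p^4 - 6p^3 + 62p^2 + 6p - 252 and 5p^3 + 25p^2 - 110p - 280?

Repeated division with remainder:
  -2p^4 - 6p^3 + 62p^2 + 6p - 252 = (-(2/5)p + 4/5)(5p^3 + 25p^2 - 110p - 280) + (-2p^2 - 18p - 28)
  5p^3 + 25p^2 - 110p - 280 = (-(5/2)p + 10)(-2p^2 - 18p - 28) + (0)
Last nonzero remainder: -2p^2 - 18p - 28. Dividing through by -2 gives the monic gcd p^2 + 9p + 14.

p^2 + 9p + 14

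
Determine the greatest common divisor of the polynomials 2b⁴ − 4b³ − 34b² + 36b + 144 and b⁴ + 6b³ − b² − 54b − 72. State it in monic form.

By polynomial division,
  2b⁴ − 4b³ − 34b² + 36b + 144 = (2)(b⁴ + 6b³ − b² − 54b − 72) + (−16b³ − 32b² + 144b + 288)
  b⁴ + 6b³ − b² − 54b − 72 = (−(1/16)b − 1/4)(−16b³ − 32b² + 144b + 288) + (0)
Last nonzero remainder: −16b³ − 32b² + 144b + 288. Dividing through by −16 gives the monic gcd b³ + 2b² − 9b − 18.

b³ + 2b² − 9b − 18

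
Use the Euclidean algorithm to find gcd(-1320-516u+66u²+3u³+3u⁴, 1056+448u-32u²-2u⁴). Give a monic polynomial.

88+52u+6u²+u³

Repeated division with remainder:
  3u⁴+3u³+66u²-516u-1320 = (-3/2)(-2u⁴-32u²+448u+1056) + (3u³+18u²+156u+264)
  -2u⁴-32u²+448u+1056 = (-(2/3)u+4)(3u³+18u²+156u+264) + (0)
Last nonzero remainder: 3u³+18u²+156u+264. Dividing through by 3 gives the monic gcd u³+6u²+52u+88.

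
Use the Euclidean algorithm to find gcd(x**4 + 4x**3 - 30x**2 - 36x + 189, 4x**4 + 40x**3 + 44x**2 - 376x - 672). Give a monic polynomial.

x**2 + 4x - 21

Repeated division with remainder:
  x**4 + 4x**3 - 30x**2 - 36x + 189 = (1/4)(4x**4 + 40x**3 + 44x**2 - 376x - 672) + (-6x**3 - 41x**2 + 58x + 357)
  4x**4 + 40x**3 + 44x**2 - 376x - 672 = (-(2/3)x - 19/9)(-6x**3 - 41x**2 + 58x + 357) + (-(35/9)x**2 - (140/9)x + 245/3)
  -6x**3 - 41x**2 + 58x + 357 = ((54/35)x + 153/35)(-(35/9)x**2 - (140/9)x + 245/3) + (0)
Last nonzero remainder: -(35/9)x**2 - (140/9)x + 245/3. Dividing through by -35/9 gives the monic gcd x**2 + 4x - 21.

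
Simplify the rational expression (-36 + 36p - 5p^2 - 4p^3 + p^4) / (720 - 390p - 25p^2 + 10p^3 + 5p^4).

(-6 + p + p^2)/(120 + 35p + 5p^2)

By polynomial division,
  p^4 - 4p^3 - 5p^2 + 36p - 36 = (1/5)(5p^4 + 10p^3 - 25p^2 - 390p + 720) + (-6p^3 + 114p - 180)
  5p^4 + 10p^3 - 25p^2 - 390p + 720 = (-(5/6)p - 5/3)(-6p^3 + 114p - 180) + (70p^2 - 350p + 420)
  -6p^3 + 114p - 180 = (-(3/35)p - 3/7)(70p^2 - 350p + 420) + (0)
Last nonzero remainder: 70p^2 - 350p + 420. Dividing through by 70 gives the monic gcd p^2 - 5p + 6.
Cancel p^2 - 5p + 6 from numerator and denominator to get the reduced form.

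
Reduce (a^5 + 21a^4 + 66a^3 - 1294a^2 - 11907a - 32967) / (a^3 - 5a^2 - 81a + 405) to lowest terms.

Euclidean algorithm in ℚ[a]:
  a^5 + 21a^4 + 66a^3 - 1294a^2 - 11907a - 32967 = (a^2 + 26a + 277)(a^3 - 5a^2 - 81a + 405) + (1792a^2 - 145152)
  a^3 - 5a^2 - 81a + 405 = ((1/1792)a - 5/1792)(1792a^2 - 145152) + (0)
Last nonzero remainder: 1792a^2 - 145152. Dividing through by 1792 gives the monic gcd a^2 - 81.
Cancel a^2 - 81 from numerator and denominator to get the reduced form.

(a^3 + 21a^2 + 147a + 407)/(a - 5)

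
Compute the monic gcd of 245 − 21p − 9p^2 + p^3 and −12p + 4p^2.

Repeated division with remainder:
  p^3 − 9p^2 − 21p + 245 = ((1/4)p − 3/2)(4p^2 − 12p) + (−39p + 245)
  4p^2 − 12p = (−(4/39)p − 512/1521)(−39p + 245) + (125440/1521)
  −39p + 245 = (−(59319/125440)p + 1521/512)(125440/1521) + (0)
The last nonzero remainder is the constant 125440/1521, so the polynomials are coprime and gcd = 1.

1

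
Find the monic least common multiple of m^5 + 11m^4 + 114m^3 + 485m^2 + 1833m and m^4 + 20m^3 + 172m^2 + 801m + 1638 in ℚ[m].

m^7 + 24m^6 + 299m^5 + 2429m^4 + 12926m^3 + 44199m^2 + 76986m

Repeated division with remainder:
  m^5 + 11m^4 + 114m^3 + 485m^2 + 1833m = (m - 9)(m^4 + 20m^3 + 172m^2 + 801m + 1638) + (122m^3 + 1232m^2 + 7404m + 14742)
  m^4 + 20m^3 + 172m^2 + 801m + 1638 = ((1/122)m + 302/3721)(122m^3 + 1232m^2 + 7404m + 14742) + ((42126/3721)m^2 + (294882/3721)m + 1642914/3721)
  122m^3 + 1232m^2 + 7404m + 14742 = ((226981/21063)m + 33489/1003)((42126/3721)m^2 + (294882/3721)m + 1642914/3721) + (0)
Last nonzero remainder: (42126/3721)m^2 + (294882/3721)m + 1642914/3721. Dividing through by 42126/3721 gives the monic gcd m^2 + 7m + 39.
Then lcm(f, g) = f·g / gcd(f, g); expanding and making the result monic gives the answer.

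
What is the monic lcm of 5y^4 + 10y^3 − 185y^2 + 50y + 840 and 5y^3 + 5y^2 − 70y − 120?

Apply the Euclidean algorithm:
  5y^4 + 10y^3 − 185y^2 + 50y + 840 = (y + 1)(5y^3 + 5y^2 − 70y − 120) + (−120y^2 + 240y + 960)
  5y^3 + 5y^2 − 70y − 120 = (−(1/24)y − 1/8)(−120y^2 + 240y + 960) + (0)
Last nonzero remainder: −120y^2 + 240y + 960. Dividing through by −120 gives the monic gcd y^2 − 2y − 8.
Then lcm(f, g) = f·g / gcd(f, g); expanding and making the result monic gives the answer.

y^5 + 5y^4 − 31y^3 − 101y^2 + 198y + 504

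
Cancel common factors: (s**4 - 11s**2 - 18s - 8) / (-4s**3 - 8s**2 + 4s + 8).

(-s**2 + 3s + 4)/(4s - 4)

Apply the Euclidean algorithm:
  s**4 - 11s**2 - 18s - 8 = (-(1/4)s + 1/2)(-4s**3 - 8s**2 + 4s + 8) + (-6s**2 - 18s - 12)
  -4s**3 - 8s**2 + 4s + 8 = ((2/3)s - 2/3)(-6s**2 - 18s - 12) + (0)
Last nonzero remainder: -6s**2 - 18s - 12. Dividing through by -6 gives the monic gcd s**2 + 3s + 2.
Cancel s**2 + 3s + 2 from numerator and denominator to get the reduced form.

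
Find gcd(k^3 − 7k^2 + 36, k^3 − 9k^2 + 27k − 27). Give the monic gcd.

By polynomial division,
  k^3 − 7k^2 + 36 = (k^3 − 9k^2 + 27k − 27) + (2k^2 − 27k + 63)
  k^3 − 9k^2 + 27k − 27 = ((1/2)k + 9/4)(2k^2 − 27k + 63) + ((225/4)k − 675/4)
  2k^2 − 27k + 63 = ((8/225)k − 28/75)((225/4)k − 675/4) + (0)
Last nonzero remainder: (225/4)k − 675/4. Dividing through by 225/4 gives the monic gcd k − 3.

k − 3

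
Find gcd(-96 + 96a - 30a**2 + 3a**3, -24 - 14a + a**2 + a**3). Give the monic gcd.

Repeated division with remainder:
  3a**3 - 30a**2 + 96a - 96 = (3)(a**3 + a**2 - 14a - 24) + (-33a**2 + 138a - 24)
  a**3 + a**2 - 14a - 24 = (-(1/33)a - 19/121)(-33a**2 + 138a - 24) + ((840/121)a - 3360/121)
  -33a**2 + 138a - 24 = (-(1331/280)a + 121/140)((840/121)a - 3360/121) + (0)
Last nonzero remainder: (840/121)a - 3360/121. Dividing through by 840/121 gives the monic gcd a - 4.

-4 + a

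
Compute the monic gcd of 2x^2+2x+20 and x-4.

1

By polynomial division,
  2x^2+2x+20 = (2x+10)(x-4) + (60)
  x-4 = ((1/60)x-1/15)(60) + (0)
The last nonzero remainder is the constant 60, so the polynomials are coprime and gcd = 1.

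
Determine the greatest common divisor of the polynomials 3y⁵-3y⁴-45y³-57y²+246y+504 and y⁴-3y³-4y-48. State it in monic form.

Apply the Euclidean algorithm:
  3y⁵-3y⁴-45y³-57y²+246y+504 = (3y+6)(y⁴-3y³-4y-48) + (-27y³-45y²+414y+792)
  y⁴-3y³-4y-48 = (-(1/27)y+14/81)(-27y³-45y²+414y+792) + ((208/9)y²-(416/9)y-1664/9)
  -27y³-45y²+414y+792 = (-(243/208)y-891/208)((208/9)y²-(416/9)y-1664/9) + (0)
Last nonzero remainder: (208/9)y²-(416/9)y-1664/9. Dividing through by 208/9 gives the monic gcd y²-2y-8.

y²-2y-8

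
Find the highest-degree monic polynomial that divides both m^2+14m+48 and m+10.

1

Apply the Euclidean algorithm:
  m^2+14m+48 = (m+4)(m+10) + (8)
  m+10 = ((1/8)m+5/4)(8) + (0)
The last nonzero remainder is the constant 8, so the polynomials are coprime and gcd = 1.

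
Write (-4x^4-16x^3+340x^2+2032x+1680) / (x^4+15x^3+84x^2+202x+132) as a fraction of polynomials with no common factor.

(-4x^2+12x+280)/(x^2+8x+22)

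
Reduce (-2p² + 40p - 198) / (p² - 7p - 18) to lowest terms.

By polynomial division,
  -2p² + 40p - 198 = (-2)(p² - 7p - 18) + (26p - 234)
  p² - 7p - 18 = ((1/26)p + 1/13)(26p - 234) + (0)
Last nonzero remainder: 26p - 234. Dividing through by 26 gives the monic gcd p - 9.
Cancel p - 9 from numerator and denominator to get the reduced form.

(-2p + 22)/(p + 2)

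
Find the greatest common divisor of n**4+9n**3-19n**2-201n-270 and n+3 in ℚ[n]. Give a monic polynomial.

n+3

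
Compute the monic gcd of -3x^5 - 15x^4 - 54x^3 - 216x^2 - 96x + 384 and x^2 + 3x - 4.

x^2 + 3x - 4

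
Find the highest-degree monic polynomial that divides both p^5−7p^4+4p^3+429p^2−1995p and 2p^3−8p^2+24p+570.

p^2−9p+57

Euclidean algorithm in ℚ[p]:
  p^5−7p^4+4p^3+429p^2−1995p = ((1/2)p^2−(3/2)p−10)(2p^3−8p^2+24p+570) + (100p^2−900p+5700)
  2p^3−8p^2+24p+570 = ((1/50)p+1/10)(100p^2−900p+5700) + (0)
Last nonzero remainder: 100p^2−900p+5700. Dividing through by 100 gives the monic gcd p^2−9p+57.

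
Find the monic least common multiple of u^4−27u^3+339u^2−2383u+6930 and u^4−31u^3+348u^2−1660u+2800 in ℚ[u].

u^6−41u^5+757u^4−8209u^3+53852u^2−192340u+277200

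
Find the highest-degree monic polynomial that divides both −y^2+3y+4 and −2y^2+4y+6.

y+1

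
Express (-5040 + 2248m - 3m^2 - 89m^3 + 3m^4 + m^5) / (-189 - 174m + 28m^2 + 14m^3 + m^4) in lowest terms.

(-80 + 56m - 13m^2 + m^3)/(-3 - 2m + m^2)

Euclidean algorithm in ℚ[m]:
  m^5 + 3m^4 - 89m^3 - 3m^2 + 2248m - 5040 = (m - 11)(m^4 + 14m^3 + 28m^2 - 174m - 189) + (37m^3 + 479m^2 + 523m - 7119)
  m^4 + 14m^3 + 28m^2 - 174m - 189 = ((1/37)m + 39/1369)(37m^3 + 479m^2 + 523m - 7119) + ((300/1369)m^2 + (4800/1369)m + 18900/1369)
  37m^3 + 479m^2 + 523m - 7119 = ((50653/300)m - 154697/300)((300/1369)m^2 + (4800/1369)m + 18900/1369) + (0)
Last nonzero remainder: (300/1369)m^2 + (4800/1369)m + 18900/1369. Dividing through by 300/1369 gives the monic gcd m^2 + 16m + 63.
Cancel m^2 + 16m + 63 from numerator and denominator to get the reduced form.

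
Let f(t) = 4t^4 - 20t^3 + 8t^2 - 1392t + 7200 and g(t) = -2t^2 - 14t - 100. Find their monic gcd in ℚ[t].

By polynomial division,
  4t^4 - 20t^3 + 8t^2 - 1392t + 7200 = (-2t^2 + 24t - 72)(-2t^2 - 14t - 100) + (0)
Last nonzero remainder: -2t^2 - 14t - 100. Dividing through by -2 gives the monic gcd t^2 + 7t + 50.

t^2 + 7t + 50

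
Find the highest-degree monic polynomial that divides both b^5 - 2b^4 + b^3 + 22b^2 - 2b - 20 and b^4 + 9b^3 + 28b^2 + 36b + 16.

b^2 + 3b + 2

Apply the Euclidean algorithm:
  b^5 - 2b^4 + b^3 + 22b^2 - 2b - 20 = (b - 11)(b^4 + 9b^3 + 28b^2 + 36b + 16) + (72b^3 + 294b^2 + 378b + 156)
  b^4 + 9b^3 + 28b^2 + 36b + 16 = ((1/72)b + 59/864)(72b^3 + 294b^2 + 378b + 156) + ((385/144)b^2 + (385/48)b + 385/72)
  72b^3 + 294b^2 + 378b + 156 = ((10368/385)b + 11232/385)((385/144)b^2 + (385/48)b + 385/72) + (0)
Last nonzero remainder: (385/144)b^2 + (385/48)b + 385/72. Dividing through by 385/144 gives the monic gcd b^2 + 3b + 2.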